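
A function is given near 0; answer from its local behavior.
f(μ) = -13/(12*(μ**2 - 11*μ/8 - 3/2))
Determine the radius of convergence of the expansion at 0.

Denominator factor (μ**2 - 11*μ/8 - 3/2): discriminant 505/64, real irrational roots 11/16 + (1/16)*sqrt(505) and 11/16 - (1/16)*sqrt(505); poles of order 1, moduli 11/16 + (1/16)*sqrt(505) and -11/16 + (1/16)*sqrt(505).
The radius of convergence is the smallest modulus among the singular points: -11/16 + (1/16)*sqrt(505).

The radius of convergence is -11/16 + (1/16)*sqrt(505).


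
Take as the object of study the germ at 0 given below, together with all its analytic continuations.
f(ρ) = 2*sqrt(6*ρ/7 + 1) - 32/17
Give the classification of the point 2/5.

The point is a regular point.

There is no denominator, hence no pole anywhere.
Branch term sqrt(1 - ρ/(-7/6)): argument at 2/5 is 47/35, nonzero, so 2/5 is not its branch point (a point on a principal cut is still regular for the continued germ).
So the germ continues analytically to 2/5.


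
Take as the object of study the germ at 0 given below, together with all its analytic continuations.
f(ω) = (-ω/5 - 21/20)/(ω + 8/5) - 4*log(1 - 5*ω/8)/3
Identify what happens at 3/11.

The point is a regular point.

Denominator factors: ω + 8/5 = 103/55 at ω = 3/11 — none vanishes.
Branch term log(1 - ω/(8/5)): argument at 3/11 is 73/88, nonzero, so 3/11 is not its branch point (a point on a principal cut is still regular for the continued germ).
So the germ continues analytically to 3/11.


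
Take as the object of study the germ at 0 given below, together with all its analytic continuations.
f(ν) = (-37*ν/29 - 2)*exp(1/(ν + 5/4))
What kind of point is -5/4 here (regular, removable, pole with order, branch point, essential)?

The point is an essential singularity.

The exponent 1/(ν - (-5/4)) has a pole at -5/4, so exp(1/(ν - (-5/4))) takes every nonzero value near it: an essential singularity (not a pole of any order).


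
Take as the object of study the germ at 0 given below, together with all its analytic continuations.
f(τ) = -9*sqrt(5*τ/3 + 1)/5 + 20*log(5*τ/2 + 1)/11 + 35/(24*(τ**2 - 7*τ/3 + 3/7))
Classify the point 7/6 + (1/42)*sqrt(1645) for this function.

The point is a pole of order 1.

The denominator factor τ**2 - 7*τ/3 + 3/7 vanishes at 7/6 + (1/42)*sqrt(1645) and appears to the power 1; the numerator there equals 35/24, nonzero, and no other factor vanishes.
The branch terms are analytic at this point.
Hence a pole whose order is the multiplicity, 1.


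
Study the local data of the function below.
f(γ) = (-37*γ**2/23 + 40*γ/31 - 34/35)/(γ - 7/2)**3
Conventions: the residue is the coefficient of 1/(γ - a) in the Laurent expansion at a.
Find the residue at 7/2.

The residue is -37/23.

At the order-3 pole 7/2 set g(γ) = (γ - (7/2))^3*f(γ) = -37*γ**2/23 + 40*γ/31 - 34/35.
Order-3 pole: residue = g''(a)/2; g''(7/2) = -74/23, so the residue is -37/23.


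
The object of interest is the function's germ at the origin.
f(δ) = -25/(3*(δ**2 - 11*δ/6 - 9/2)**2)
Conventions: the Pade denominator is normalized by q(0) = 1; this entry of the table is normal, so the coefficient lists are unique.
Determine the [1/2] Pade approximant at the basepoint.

The Pade approximant has numerator coefficients [-100/243, 4400/16443]; denominator coefficients [1, 902/5481, -119617/147987].

Taylor coefficients needed (expand at 0): a_0 = -100/243, a_1 = 2200/6561, a_2 = -22900/59049, a_3 = 1601600/4782969.
Write the denominator as Q(δ) = 1 + q1*δ + q2*δ^2. Requiring Q*f - P = O(δ^4) with deg P <= 1 kills the coefficients of δ^2..δ^3 in Q*f:
  δ^2: a_2 + q1*a_1 + q2*a_0 = 0, i.e. -22900/59049 + (2200/6561)*q1 + (-100/243)*q2 = 0.
  δ^3: a_3 + q1*a_2 + q2*a_1 = 0, i.e. 1601600/4782969 + (-22900/59049)*q1 + (2200/6561)*q2 = 0.
Solving this linear system: q1 = 902/5481, q2 = -119617/147987.
The numerator is Q*f truncated at degree 1: P0 = a_0 = -100/243; P1 = a_1 + q1*a_0 = 4400/16443.


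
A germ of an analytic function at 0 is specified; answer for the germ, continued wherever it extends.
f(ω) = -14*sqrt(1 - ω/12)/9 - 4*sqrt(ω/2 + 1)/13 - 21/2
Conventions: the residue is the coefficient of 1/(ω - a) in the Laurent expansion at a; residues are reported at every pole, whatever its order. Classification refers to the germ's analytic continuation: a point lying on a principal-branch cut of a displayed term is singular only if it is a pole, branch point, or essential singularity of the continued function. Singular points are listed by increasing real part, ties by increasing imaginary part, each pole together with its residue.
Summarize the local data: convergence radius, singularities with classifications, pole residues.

Branch term (-14/9)*sqrt(1 - ω/(12)): its argument vanishes at ω = 12, a square-root branch point, modulus 12.
Branch term (-4/13)*sqrt(1 - ω/(-2)): its argument vanishes at ω = -2, a square-root branch point, modulus 2.
The radius of convergence is the smallest modulus among the singular points: 2.
List the singular points by increasing real part (a conjugate pair: the negative imaginary part first).

Radius of convergence at 0: 2.
At -2: an algebraic (square-root) branch point.
At 12: an algebraic (square-root) branch point.


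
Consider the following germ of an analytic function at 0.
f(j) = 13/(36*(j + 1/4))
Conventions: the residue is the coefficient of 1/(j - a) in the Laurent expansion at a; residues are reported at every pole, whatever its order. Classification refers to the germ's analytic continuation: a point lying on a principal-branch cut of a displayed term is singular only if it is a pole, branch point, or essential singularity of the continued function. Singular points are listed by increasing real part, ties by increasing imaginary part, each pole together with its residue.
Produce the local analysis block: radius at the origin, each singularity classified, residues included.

Denominator factor (j + 1/4): pole of order 1 at -1/4, modulus 1/4.
The radius of convergence is the smallest modulus among the singular points: 1/4.
At the order-1 pole -1/4 set g(j) = (j - (-1/4))*f(j) = 13/36.
Simple pole: residue = g(a) at a = -1/4, which is 13/36.

Radius of convergence at 0: 1/4.
At -1/4: a pole of order 1; residue 13/36.


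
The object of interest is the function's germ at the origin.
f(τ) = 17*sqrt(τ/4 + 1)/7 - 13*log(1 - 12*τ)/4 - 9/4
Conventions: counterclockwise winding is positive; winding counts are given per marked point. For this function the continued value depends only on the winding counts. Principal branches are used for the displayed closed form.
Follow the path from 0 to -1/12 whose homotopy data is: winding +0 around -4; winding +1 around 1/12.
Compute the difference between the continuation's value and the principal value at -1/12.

The rational part is single-valued and drops out of the difference; each branch term changes only by its own monodromy.
(17/7)*sqrt(1 - τ/(-4)): winding +0 is even, the square root returns to the same sheet, contribution 0.
(-13/4)*log(1 - τ/(1/12)): each positive loop around 1/12 adds 2*pi*i to the log, so winding +1 contributes (-13/4)*(1)*2*pi*i = -(13/2)*pi*i.
Summing the contributions at τ = -1/12 gives -(13/2)*pi*i.

Continued minus principal equals -(13/2)*pi*i.


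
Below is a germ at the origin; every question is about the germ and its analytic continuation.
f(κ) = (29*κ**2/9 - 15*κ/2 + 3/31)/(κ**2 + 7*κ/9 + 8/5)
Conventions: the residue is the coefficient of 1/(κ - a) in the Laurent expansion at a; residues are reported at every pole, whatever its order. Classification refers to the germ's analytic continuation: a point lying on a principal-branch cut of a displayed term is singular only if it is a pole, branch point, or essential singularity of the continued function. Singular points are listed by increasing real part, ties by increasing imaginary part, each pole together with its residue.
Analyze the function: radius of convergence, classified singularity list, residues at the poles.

Denominator factor (κ**2 + 7*κ/9 + 8/5): discriminant -2347/405, complex-conjugate roots (-7/18) + ((1/90)*sqrt(11735))*i and (-7/18) - ((1/90)*sqrt(11735))*i; poles of order 1, moduli (2/5)*sqrt(10) and (2/5)*sqrt(10).
The radius of convergence is the smallest modulus among the singular points: (2/5)*sqrt(10).
The factor κ**2 + 7*κ/9 + 8/5 splits as (κ - a)(κ - a') with a = (-7/18) - ((1/90)*sqrt(11735))*i, a' = (-7/18) + ((1/90)*sqrt(11735))*i. At the order-1 pole a set g(κ) = (κ - a)*f(κ) = [29*κ**2/9 - 15*κ/2 + 3/31] / (κ - a').
Simple pole: residue = g(a) at a = (-7/18) - ((1/90)*sqrt(11735))*i, which is (-1621/324) - ((527683/117866340)*sqrt(11735))*i.
The factor κ**2 + 7*κ/9 + 8/5 splits as (κ - a)(κ - a') with a = (-7/18) + ((1/90)*sqrt(11735))*i, a' = (-7/18) - ((1/90)*sqrt(11735))*i. At the order-1 pole a set g(κ) = (κ - a)*f(κ) = [29*κ**2/9 - 15*κ/2 + 3/31] / (κ - a').
Simple pole: residue = g(a) at a = (-7/18) + ((1/90)*sqrt(11735))*i, which is (-1621/324) + ((527683/117866340)*sqrt(11735))*i.
List the singular points by increasing real part (a conjugate pair: the negative imaginary part first).

Radius of convergence at 0: (2/5)*sqrt(10).
At (-7/18) - ((1/90)*sqrt(11735))*i: a pole of order 1; residue (-1621/324) - ((527683/117866340)*sqrt(11735))*i.
At (-7/18) + ((1/90)*sqrt(11735))*i: a pole of order 1; residue (-1621/324) + ((527683/117866340)*sqrt(11735))*i.


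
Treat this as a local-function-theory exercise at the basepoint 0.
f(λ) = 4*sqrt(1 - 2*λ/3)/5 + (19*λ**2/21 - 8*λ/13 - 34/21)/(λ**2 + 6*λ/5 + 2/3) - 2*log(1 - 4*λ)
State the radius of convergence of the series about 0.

Denominator factor (λ**2 + 6*λ/5 + 2/3): discriminant -92/75, complex-conjugate roots (-3/5) + ((1/15)*sqrt(69))*i and (-3/5) - ((1/15)*sqrt(69))*i; poles of order 1, moduli (1/3)*sqrt(6) and (1/3)*sqrt(6).
Branch term (4/5)*sqrt(1 - λ/(3/2)): its argument vanishes at λ = 3/2, a square-root branch point, modulus 3/2.
Branch term (-2)*log(1 - λ/(1/4)): its argument vanishes at λ = 1/4, a logarithmic branch point, modulus 1/4.
The radius of convergence is the smallest modulus among the singular points: 1/4.

The radius of convergence is 1/4.


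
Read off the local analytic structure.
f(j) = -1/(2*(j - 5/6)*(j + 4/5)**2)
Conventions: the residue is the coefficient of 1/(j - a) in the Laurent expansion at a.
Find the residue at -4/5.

At the order-2 pole -4/5 set g(j) = (j - (-4/5))^2*f(j) = -1/(2*(j - 5/6)).
Order-2 pole: residue = g'(a); g'(-4/5) = 450/2401, so the residue is 450/2401.

The residue is 450/2401.


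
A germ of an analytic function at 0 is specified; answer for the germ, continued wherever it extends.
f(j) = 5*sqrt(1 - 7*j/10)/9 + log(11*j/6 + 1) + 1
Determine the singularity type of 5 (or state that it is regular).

There is no denominator, hence no pole anywhere.
Branch term sqrt(1 - j/(10/7)): argument at 5 is -5/2, nonzero, so 5 is not its branch point (a point on a principal cut is still regular for the continued germ).
Branch term log(1 - j/(-6/11)): argument at 5 is 61/6, nonzero, so 5 is not its branch point (a point on a principal cut is still regular for the continued germ).
So the germ continues analytically to 5.

The point is a regular point.


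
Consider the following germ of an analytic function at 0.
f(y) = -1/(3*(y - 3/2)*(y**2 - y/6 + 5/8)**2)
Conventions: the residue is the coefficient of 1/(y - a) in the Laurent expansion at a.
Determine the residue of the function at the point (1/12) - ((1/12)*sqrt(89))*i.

The factor y**2 - y/6 + 5/8 splits as (y - a)(y - a') with a = (1/12) - ((1/12)*sqrt(89))*i, a' = (1/12) + ((1/12)*sqrt(89))*i. At the order-2 pole a set g(y) = (y - a)^2*f(y) = [-1/(3*(y - 3/2))] / (y - a')^2.
Order-2 pole: residue = g'(a); g'((1/12) - ((1/12)*sqrt(89))*i) = (32/1323) + ((151232/10479483)*sqrt(89))*i, so the residue is (32/1323) + ((151232/10479483)*sqrt(89))*i.

The residue is (32/1323) + ((151232/10479483)*sqrt(89))*i.


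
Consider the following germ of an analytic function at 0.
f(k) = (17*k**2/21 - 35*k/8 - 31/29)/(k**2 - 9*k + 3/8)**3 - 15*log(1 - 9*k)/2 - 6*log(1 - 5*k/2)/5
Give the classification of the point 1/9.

The point is a logarithmic branch point.

The term (-15/2)*log(1 - k/(1/9)) has argument 1 - 1/9/(1/9) = 0 at 1/9: a logarithmic (infinitely-sheeted) branch point; the remaining terms are analytic or single-valued there.


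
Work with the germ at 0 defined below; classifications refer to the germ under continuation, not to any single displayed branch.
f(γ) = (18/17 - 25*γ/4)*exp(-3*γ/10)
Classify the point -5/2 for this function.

The point is a regular point.

There is no denominator, hence no pole anywhere.
The factor exp(-3*γ/10) is entire.
So the germ continues analytically to -5/2.


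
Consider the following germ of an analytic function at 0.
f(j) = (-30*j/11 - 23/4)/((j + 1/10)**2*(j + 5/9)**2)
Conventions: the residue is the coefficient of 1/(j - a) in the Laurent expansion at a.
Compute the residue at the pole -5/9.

At the order-2 pole -5/9 set g(j) = (j - (-5/9))^2*f(j) = (-30*j/11 - 23/4)/(j + 1/10)**2.
Order-2 pole: residue = g'(a); g'(-5/9) = -77881500/758131, so the residue is -77881500/758131.

The residue is -77881500/758131.


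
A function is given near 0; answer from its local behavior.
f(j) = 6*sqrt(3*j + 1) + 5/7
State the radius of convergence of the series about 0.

Branch term (6)*sqrt(1 - j/(-1/3)): its argument vanishes at j = -1/3, a square-root branch point, modulus 1/3.
The radius of convergence is the smallest modulus among the singular points: 1/3.

The radius of convergence is 1/3.


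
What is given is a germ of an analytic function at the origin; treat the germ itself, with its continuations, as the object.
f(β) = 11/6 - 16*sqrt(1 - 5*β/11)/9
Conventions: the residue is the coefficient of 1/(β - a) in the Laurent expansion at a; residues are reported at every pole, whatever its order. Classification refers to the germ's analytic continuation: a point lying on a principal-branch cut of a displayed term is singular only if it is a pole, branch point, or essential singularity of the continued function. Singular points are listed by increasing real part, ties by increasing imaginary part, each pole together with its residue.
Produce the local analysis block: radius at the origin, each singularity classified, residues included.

Radius of convergence at 0: 11/5.
At 11/5: an algebraic (square-root) branch point.

Branch term (-16/9)*sqrt(1 - β/(11/5)): its argument vanishes at β = 11/5, a square-root branch point, modulus 11/5.
The radius of convergence is the smallest modulus among the singular points: 11/5.


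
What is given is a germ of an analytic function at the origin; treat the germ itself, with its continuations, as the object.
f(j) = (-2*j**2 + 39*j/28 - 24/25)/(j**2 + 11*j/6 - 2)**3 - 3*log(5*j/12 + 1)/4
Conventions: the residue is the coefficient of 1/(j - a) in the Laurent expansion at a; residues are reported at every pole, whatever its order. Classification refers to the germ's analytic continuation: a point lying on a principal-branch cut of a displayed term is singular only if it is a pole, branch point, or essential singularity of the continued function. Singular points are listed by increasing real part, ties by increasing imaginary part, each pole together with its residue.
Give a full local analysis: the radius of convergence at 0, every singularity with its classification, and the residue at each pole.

Radius of convergence at 0: -11/12 + (1/12)*sqrt(409).
At -11/12 - (1/12)*sqrt(409): a pole of order 3; residue (16524108/11973137575)*sqrt(409).
At -12/5: a logarithmic branch point.
At -11/12 + (1/12)*sqrt(409): a pole of order 3; residue -(16524108/11973137575)*sqrt(409).


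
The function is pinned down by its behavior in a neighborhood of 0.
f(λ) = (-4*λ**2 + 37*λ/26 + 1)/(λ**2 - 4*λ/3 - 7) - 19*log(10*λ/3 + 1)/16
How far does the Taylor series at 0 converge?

Denominator factor (λ**2 - 4*λ/3 - 7): discriminant 268/9, real irrational roots 2/3 + (1/3)*sqrt(67) and 2/3 - (1/3)*sqrt(67); poles of order 1, moduli 2/3 + (1/3)*sqrt(67) and -2/3 + (1/3)*sqrt(67).
Branch term (-19/16)*log(1 - λ/(-3/10)): its argument vanishes at λ = -3/10, a logarithmic branch point, modulus 3/10.
The radius of convergence is the smallest modulus among the singular points: 3/10.

The radius of convergence is 3/10.


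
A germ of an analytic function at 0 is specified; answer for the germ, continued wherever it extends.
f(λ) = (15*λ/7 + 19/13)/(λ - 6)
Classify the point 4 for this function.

The point is a regular point.

Denominator factors: λ - 6 = -2 at λ = 4 — none vanishes.
So the germ continues analytically to 4.


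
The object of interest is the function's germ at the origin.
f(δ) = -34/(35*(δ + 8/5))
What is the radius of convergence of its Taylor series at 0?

Denominator factor (δ + 8/5): pole of order 1 at -8/5, modulus 8/5.
The radius of convergence is the smallest modulus among the singular points: 8/5.

The radius of convergence is 8/5.


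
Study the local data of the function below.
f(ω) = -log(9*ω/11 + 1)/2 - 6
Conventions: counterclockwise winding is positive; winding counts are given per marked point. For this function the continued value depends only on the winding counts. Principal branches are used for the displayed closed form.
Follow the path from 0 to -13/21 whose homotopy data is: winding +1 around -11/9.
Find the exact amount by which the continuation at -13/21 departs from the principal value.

The rational part is single-valued and drops out of the difference; each branch term changes only by its own monodromy.
(-1/2)*log(1 - ω/(-11/9)): each positive loop around -11/9 adds 2*pi*i to the log, so winding +1 contributes (-1/2)*(1)*2*pi*i = -pi*i.
Summing the contributions at ω = -13/21 gives -pi*i.

Continued minus principal equals -pi*i.


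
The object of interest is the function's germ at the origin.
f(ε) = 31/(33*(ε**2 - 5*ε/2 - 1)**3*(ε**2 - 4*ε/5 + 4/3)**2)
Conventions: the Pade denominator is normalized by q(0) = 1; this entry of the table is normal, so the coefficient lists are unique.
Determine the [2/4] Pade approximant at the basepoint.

The Pade approximant has numerator coefficients [-93/176, -226334255/1273317408, -106392031/53054892]; denominator coefficients [1, 360095078/54260685, 77264408/5319675, 390313528/18086895, 81445140347/2170427400].

Taylor coefficients needed (expand at 0): a_0 = -93/176, a_1 = 5859/1760, a_2 = -72261/4400, a_3 = 792453/11000, a_4 = -4665159/16000, a_5 = 9839534571/8800000, a_6 = -45362176341/11000000.
Write the denominator as Q(ε) = 1 + q1*ε + q2*ε^2 + q3*ε^3 + q4*ε^4. Requiring Q*f - P = O(ε^7) with deg P <= 2 kills the coefficients of ε^3..ε^6 in Q*f:
  ε^3: a_3 + q1*a_2 + q2*a_1 + q3*a_0 = 0, i.e. 792453/11000 + (-72261/4400)*q1 + (5859/1760)*q2 + (-93/176)*q3 = 0.
  ε^4: a_4 + q1*a_3 + q2*a_2 + q3*a_1 + q4*a_0 = 0, i.e. -4665159/16000 + (792453/11000)*q1 + (-72261/4400)*q2 + (5859/1760)*q3 + (-93/176)*q4 = 0.
  ε^5: a_5 + q1*a_4 + q2*a_3 + q3*a_2 + q4*a_1 = 0, i.e. 9839534571/8800000 + (-4665159/16000)*q1 + (792453/11000)*q2 + (-72261/4400)*q3 + (5859/1760)*q4 = 0.
  ε^6: a_6 + q1*a_5 + q2*a_4 + q3*a_3 + q4*a_2 = 0, i.e. -45362176341/11000000 + (9839534571/8800000)*q1 + (-4665159/16000)*q2 + (792453/11000)*q3 + (-72261/4400)*q4 = 0.
Solving this linear system: q1 = 360095078/54260685, q2 = 77264408/5319675, q3 = 390313528/18086895, q4 = 81445140347/2170427400.
The numerator is Q*f truncated at degree 2: P0 = a_0 = -93/176; P1 = a_1 + q1*a_0 = -226334255/1273317408; P2 = a_2 + q1*a_1 + q2*a_0 = -106392031/53054892.


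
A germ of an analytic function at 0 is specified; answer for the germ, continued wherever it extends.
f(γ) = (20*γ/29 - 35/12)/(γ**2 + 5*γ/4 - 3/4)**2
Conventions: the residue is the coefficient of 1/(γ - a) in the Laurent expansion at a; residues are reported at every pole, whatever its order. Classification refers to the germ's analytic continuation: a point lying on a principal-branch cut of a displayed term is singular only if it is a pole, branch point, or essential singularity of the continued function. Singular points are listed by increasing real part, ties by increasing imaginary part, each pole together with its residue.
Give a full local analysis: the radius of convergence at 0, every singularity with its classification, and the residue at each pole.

Radius of convergence at 0: -5/8 + (1/8)*sqrt(73).
At -5/8 - (1/8)*sqrt(73): a pole of order 2; residue -(37280/463623)*sqrt(73).
At -5/8 + (1/8)*sqrt(73): a pole of order 2; residue (37280/463623)*sqrt(73).

Denominator factor (γ**2 + 5*γ/4 - 3/4)^2: discriminant 73/16, real irrational roots -5/8 + (1/8)*sqrt(73) and -5/8 - (1/8)*sqrt(73); poles of order 2, moduli -5/8 + (1/8)*sqrt(73) and 5/8 + (1/8)*sqrt(73).
The radius of convergence is the smallest modulus among the singular points: -5/8 + (1/8)*sqrt(73).
The factor γ**2 + 5*γ/4 - 3/4 splits as (γ - a)(γ - a') with a = -5/8 - (1/8)*sqrt(73), a' = -5/8 + (1/8)*sqrt(73). At the order-2 pole a set g(γ) = (γ - a)^2*f(γ) = [20*γ/29 - 35/12] / (γ - a')^2.
Order-2 pole: residue = g'(a); g'(-5/8 - (1/8)*sqrt(73)) = -(37280/463623)*sqrt(73), so the residue is -(37280/463623)*sqrt(73).
The factor γ**2 + 5*γ/4 - 3/4 splits as (γ - a)(γ - a') with a = -5/8 + (1/8)*sqrt(73), a' = -5/8 - (1/8)*sqrt(73). At the order-2 pole a set g(γ) = (γ - a)^2*f(γ) = [20*γ/29 - 35/12] / (γ - a')^2.
Order-2 pole: residue = g'(a); g'(-5/8 + (1/8)*sqrt(73)) = (37280/463623)*sqrt(73), so the residue is (37280/463623)*sqrt(73).
List the singular points by increasing real part (a conjugate pair: the negative imaginary part first).


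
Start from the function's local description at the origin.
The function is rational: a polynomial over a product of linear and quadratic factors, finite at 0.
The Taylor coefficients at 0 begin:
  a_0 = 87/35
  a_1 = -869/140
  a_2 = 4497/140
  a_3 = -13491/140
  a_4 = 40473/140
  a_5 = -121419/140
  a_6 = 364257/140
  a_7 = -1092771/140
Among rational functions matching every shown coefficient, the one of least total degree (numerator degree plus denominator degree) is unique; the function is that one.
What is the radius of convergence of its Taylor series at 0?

No rational of total degree below 3 reproduces all 8 coefficients; solving the [2/1] Pade equations on them gives f(κ) = (9*κ**2/2 + 5*κ/12 + 29/35)/(κ + 1/3), whose expansion matches every shown term.
Denominator factor (κ + 1/3): pole of order 1 at -1/3, modulus 1/3.
The radius of convergence is the smallest modulus among the singular points: 1/3.

The radius of convergence is 1/3.


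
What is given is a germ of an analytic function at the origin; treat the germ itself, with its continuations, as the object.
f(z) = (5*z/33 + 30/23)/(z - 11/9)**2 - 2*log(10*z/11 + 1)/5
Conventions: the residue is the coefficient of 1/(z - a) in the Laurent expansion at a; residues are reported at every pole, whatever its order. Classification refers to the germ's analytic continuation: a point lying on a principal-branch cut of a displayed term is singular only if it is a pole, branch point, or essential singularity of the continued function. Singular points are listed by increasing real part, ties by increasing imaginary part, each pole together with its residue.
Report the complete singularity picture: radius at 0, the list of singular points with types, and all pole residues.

Radius of convergence at 0: 11/10.
At -11/10: a logarithmic branch point.
At 11/9: a pole of order 2; residue 5/33.

Denominator factor (z - 11/9)^2: pole of order 2 at 11/9, modulus 11/9.
Branch term (-2/5)*log(1 - z/(-11/10)): its argument vanishes at z = -11/10, a logarithmic branch point, modulus 11/10.
The radius of convergence is the smallest modulus among the singular points: 11/10.
The branch term is analytic at 11/9 and contributes nothing to the residue; only the rational part matters.
At the order-2 pole 11/9 set g(z) = (z - (11/9))^2*(rational part) = 5*z/33 + 30/23.
Order-2 pole: residue = g'(a); g'(11/9) = 5/33, so the residue is 5/33.
List the singular points by increasing real part (a conjugate pair: the negative imaginary part first).


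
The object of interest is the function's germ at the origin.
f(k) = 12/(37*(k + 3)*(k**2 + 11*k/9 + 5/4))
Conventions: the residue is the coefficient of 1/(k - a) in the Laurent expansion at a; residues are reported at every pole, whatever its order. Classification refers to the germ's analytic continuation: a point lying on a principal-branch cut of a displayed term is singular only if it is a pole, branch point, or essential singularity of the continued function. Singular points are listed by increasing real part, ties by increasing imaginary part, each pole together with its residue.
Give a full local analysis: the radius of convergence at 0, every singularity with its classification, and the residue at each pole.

Radius of convergence at 0: (1/2)*sqrt(5).
At -3: a pole of order 1; residue 144/2923.
At (-11/18) - ((1/9)*sqrt(71))*i: a pole of order 1; residue (-72/2923) + ((1548/207533)*sqrt(71))*i.
At (-11/18) + ((1/9)*sqrt(71))*i: a pole of order 1; residue (-72/2923) - ((1548/207533)*sqrt(71))*i.


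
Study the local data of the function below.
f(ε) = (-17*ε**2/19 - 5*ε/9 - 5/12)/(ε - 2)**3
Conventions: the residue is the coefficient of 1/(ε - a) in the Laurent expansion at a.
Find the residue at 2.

The residue is -17/19.

At the order-3 pole 2 set g(ε) = (ε - (2))^3*f(ε) = -17*ε**2/19 - 5*ε/9 - 5/12.
Order-3 pole: residue = g''(a)/2; g''(2) = -34/19, so the residue is -17/19.


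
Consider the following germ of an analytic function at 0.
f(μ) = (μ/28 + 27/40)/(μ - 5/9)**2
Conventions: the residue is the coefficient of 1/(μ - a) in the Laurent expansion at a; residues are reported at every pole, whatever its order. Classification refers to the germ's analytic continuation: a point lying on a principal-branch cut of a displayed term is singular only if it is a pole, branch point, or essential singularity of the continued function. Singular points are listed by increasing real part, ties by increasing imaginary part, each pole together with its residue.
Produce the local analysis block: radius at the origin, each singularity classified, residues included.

Denominator factor (μ - 5/9)^2: pole of order 2 at 5/9, modulus 5/9.
The radius of convergence is the smallest modulus among the singular points: 5/9.
At the order-2 pole 5/9 set g(μ) = (μ - (5/9))^2*f(μ) = μ/28 + 27/40.
Order-2 pole: residue = g'(a); g'(5/9) = 1/28, so the residue is 1/28.

Radius of convergence at 0: 5/9.
At 5/9: a pole of order 2; residue 1/28.


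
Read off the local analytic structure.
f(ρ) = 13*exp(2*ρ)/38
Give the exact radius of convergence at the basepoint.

The radius of convergence is infinite.

The factor exp(2*ρ) is entire and contributes no finite singular point.
The polynomial part has no poles.
No finite singular points: the Taylor series at 0 converges everywhere.


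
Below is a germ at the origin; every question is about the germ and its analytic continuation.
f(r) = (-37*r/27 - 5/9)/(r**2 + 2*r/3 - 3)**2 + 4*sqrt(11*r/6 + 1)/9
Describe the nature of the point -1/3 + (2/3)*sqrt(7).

The point is a pole of order 2.

The denominator factor r**2 + 2*r/3 - 3 vanishes at -1/3 + (2/3)*sqrt(7) and appears to the power 2; the numerator there equals -8/81 - (74/81)*sqrt(7), nonzero, and no other factor vanishes.
The branch terms are analytic at this point.
Hence a pole whose order is the multiplicity, 2.


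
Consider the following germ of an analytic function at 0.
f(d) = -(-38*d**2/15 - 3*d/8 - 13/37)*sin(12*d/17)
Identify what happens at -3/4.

The point is a regular point.

There is no denominator, hence no pole anywhere.
The factor -sin(12*d/17) is entire.
So the germ continues analytically to -3/4.


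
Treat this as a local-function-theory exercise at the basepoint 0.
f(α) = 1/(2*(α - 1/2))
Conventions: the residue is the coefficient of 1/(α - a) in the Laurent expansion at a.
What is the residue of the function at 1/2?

At the order-1 pole 1/2 set g(α) = (α - (1/2))*f(α) = 1/2.
Simple pole: residue = g(a) at a = 1/2, which is 1/2.

The residue is 1/2.


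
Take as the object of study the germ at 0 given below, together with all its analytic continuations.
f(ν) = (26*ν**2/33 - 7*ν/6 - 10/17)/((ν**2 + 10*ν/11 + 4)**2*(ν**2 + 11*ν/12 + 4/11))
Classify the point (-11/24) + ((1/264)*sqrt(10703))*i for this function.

The point is a pole of order 1.

The denominator factor ν**2 + 11*ν/12 + 4/11 vanishes at (-11/24) + ((1/264)*sqrt(10703))*i and appears to the power 1; the numerator there equals (-3997/444312) - ((17/2376)*sqrt(10703))*i, nonzero, and no other factor vanishes.
Hence a pole whose order is the multiplicity, 1.


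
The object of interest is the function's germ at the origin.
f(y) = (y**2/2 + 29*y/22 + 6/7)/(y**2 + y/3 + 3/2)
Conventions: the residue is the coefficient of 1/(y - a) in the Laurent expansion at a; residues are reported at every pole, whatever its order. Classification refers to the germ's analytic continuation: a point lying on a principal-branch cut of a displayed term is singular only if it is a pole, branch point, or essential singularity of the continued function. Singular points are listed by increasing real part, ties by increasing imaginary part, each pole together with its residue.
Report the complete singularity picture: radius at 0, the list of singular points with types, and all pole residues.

Radius of convergence at 0: (1/2)*sqrt(6).
At (-1/6) - ((1/6)*sqrt(53))*i: a pole of order 1; residue (19/33) - ((235/48972)*sqrt(53))*i.
At (-1/6) + ((1/6)*sqrt(53))*i: a pole of order 1; residue (19/33) + ((235/48972)*sqrt(53))*i.

Denominator factor (y**2 + y/3 + 3/2): discriminant -53/9, complex-conjugate roots (-1/6) + ((1/6)*sqrt(53))*i and (-1/6) - ((1/6)*sqrt(53))*i; poles of order 1, moduli (1/2)*sqrt(6) and (1/2)*sqrt(6).
The radius of convergence is the smallest modulus among the singular points: (1/2)*sqrt(6).
The factor y**2 + y/3 + 3/2 splits as (y - a)(y - a') with a = (-1/6) - ((1/6)*sqrt(53))*i, a' = (-1/6) + ((1/6)*sqrt(53))*i. At the order-1 pole a set g(y) = (y - a)*f(y) = [y**2/2 + 29*y/22 + 6/7] / (y - a').
Simple pole: residue = g(a) at a = (-1/6) - ((1/6)*sqrt(53))*i, which is (19/33) - ((235/48972)*sqrt(53))*i.
The factor y**2 + y/3 + 3/2 splits as (y - a)(y - a') with a = (-1/6) + ((1/6)*sqrt(53))*i, a' = (-1/6) - ((1/6)*sqrt(53))*i. At the order-1 pole a set g(y) = (y - a)*f(y) = [y**2/2 + 29*y/22 + 6/7] / (y - a').
Simple pole: residue = g(a) at a = (-1/6) + ((1/6)*sqrt(53))*i, which is (19/33) + ((235/48972)*sqrt(53))*i.
List the singular points by increasing real part (a conjugate pair: the negative imaginary part first).


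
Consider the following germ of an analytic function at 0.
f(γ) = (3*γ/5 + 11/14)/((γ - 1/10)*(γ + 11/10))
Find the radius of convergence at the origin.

The radius of convergence is 1/10.

Denominator factor (γ + 11/10): pole of order 1 at -11/10, modulus 11/10.
Denominator factor (γ - 1/10): pole of order 1 at 1/10, modulus 1/10.
The radius of convergence is the smallest modulus among the singular points: 1/10.


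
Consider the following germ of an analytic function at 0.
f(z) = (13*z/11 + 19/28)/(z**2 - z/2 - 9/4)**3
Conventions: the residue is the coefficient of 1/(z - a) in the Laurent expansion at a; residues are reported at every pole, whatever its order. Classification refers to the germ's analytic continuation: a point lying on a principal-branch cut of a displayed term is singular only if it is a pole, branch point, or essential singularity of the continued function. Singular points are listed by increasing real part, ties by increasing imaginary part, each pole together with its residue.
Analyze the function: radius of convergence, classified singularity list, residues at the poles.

Radius of convergence at 0: -1/4 + (1/4)*sqrt(37).
At 1/4 - (1/4)*sqrt(37): a pole of order 3; residue -(14400/3900281)*sqrt(37).
At 1/4 + (1/4)*sqrt(37): a pole of order 3; residue (14400/3900281)*sqrt(37).

Denominator factor (z**2 - z/2 - 9/4)^3: discriminant 37/4, real irrational roots 1/4 + (1/4)*sqrt(37) and 1/4 - (1/4)*sqrt(37); poles of order 3, moduli 1/4 + (1/4)*sqrt(37) and -1/4 + (1/4)*sqrt(37).
The radius of convergence is the smallest modulus among the singular points: -1/4 + (1/4)*sqrt(37).
The factor z**2 - z/2 - 9/4 splits as (z - a)(z - a') with a = 1/4 - (1/4)*sqrt(37), a' = 1/4 + (1/4)*sqrt(37). At the order-3 pole a set g(z) = (z - a)^3*f(z) = [13*z/11 + 19/28] / (z - a')^3.
Order-3 pole: residue = g''(a)/2; g''(1/4 - (1/4)*sqrt(37)) = -(28800/3900281)*sqrt(37), so the residue is -(14400/3900281)*sqrt(37).
The factor z**2 - z/2 - 9/4 splits as (z - a)(z - a') with a = 1/4 + (1/4)*sqrt(37), a' = 1/4 - (1/4)*sqrt(37). At the order-3 pole a set g(z) = (z - a)^3*f(z) = [13*z/11 + 19/28] / (z - a')^3.
Order-3 pole: residue = g''(a)/2; g''(1/4 + (1/4)*sqrt(37)) = (28800/3900281)*sqrt(37), so the residue is (14400/3900281)*sqrt(37).
List the singular points by increasing real part (a conjugate pair: the negative imaginary part first).


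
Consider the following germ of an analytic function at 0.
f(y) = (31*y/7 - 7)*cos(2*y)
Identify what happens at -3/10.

The point is a regular point.

There is no denominator, hence no pole anywhere.
The factor cos(2*y) is entire.
So the germ continues analytically to -3/10.


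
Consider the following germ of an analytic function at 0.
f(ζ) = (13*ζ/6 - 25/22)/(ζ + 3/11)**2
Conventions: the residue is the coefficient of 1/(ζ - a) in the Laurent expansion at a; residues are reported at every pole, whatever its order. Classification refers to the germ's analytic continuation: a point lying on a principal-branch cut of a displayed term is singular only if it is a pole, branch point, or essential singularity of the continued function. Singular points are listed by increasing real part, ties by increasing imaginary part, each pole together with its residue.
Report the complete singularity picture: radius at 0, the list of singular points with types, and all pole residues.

Radius of convergence at 0: 3/11.
At -3/11: a pole of order 2; residue 13/6.

Denominator factor (ζ + 3/11)^2: pole of order 2 at -3/11, modulus 3/11.
The radius of convergence is the smallest modulus among the singular points: 3/11.
At the order-2 pole -3/11 set g(ζ) = (ζ - (-3/11))^2*f(ζ) = 13*ζ/6 - 25/22.
Order-2 pole: residue = g'(a); g'(-3/11) = 13/6, so the residue is 13/6.


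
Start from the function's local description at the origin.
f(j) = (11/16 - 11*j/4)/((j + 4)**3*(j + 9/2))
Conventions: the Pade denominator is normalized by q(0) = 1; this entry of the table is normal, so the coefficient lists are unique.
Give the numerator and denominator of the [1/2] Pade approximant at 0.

Taylor coefficients needed (expand at 0): a_0 = 11/4608, a_1 = -1969/165888, a_2 = 31933/2985984, a_3 = -680471/107495424.
Write the denominator as Q(j) = 1 + q1*j + q2*j^2. Requiring Q*f - P = O(j^4) with deg P <= 1 kills the coefficients of j^2..j^3 in Q*f:
  j^2: a_2 + q1*a_1 + q2*a_0 = 0, i.e. 31933/2985984 + (-1969/165888)*q1 + (11/4608)*q2 = 0.
  j^3: a_3 + q1*a_2 + q2*a_1 = 0, i.e. -680471/107495424 + (31933/2985984)*q1 + (-1969/165888)*q2 = 0.
Solving this linear system: q1 = 2312/2385, q2 = 721/2120.
The numerator is Q*f truncated at degree 1: P0 = a_0 = 11/4608; P1 = a_1 + q1*a_0 = -46673/4884480.

The Pade approximant has numerator coefficients [11/4608, -46673/4884480]; denominator coefficients [1, 2312/2385, 721/2120].


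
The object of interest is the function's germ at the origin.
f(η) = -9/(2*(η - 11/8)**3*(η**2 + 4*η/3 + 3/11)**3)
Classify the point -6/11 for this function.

Denominator factors: η**2 + 4*η/3 + 3/11 = -19/121 at η = -6/11; η - 11/8 = -169/88 at η = -6/11 — none vanishes.
So the germ continues analytically to -6/11.

The point is a regular point.


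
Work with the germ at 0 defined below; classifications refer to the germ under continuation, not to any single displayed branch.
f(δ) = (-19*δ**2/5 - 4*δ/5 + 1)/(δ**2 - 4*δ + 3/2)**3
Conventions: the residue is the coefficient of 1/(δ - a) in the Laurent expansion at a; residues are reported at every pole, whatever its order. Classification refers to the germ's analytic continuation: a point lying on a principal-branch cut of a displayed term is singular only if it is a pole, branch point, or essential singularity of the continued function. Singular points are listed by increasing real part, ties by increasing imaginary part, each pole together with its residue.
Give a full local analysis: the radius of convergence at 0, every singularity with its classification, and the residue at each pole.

Radius of convergence at 0: 2 - (1/2)*sqrt(10).
At 2 - (1/2)*sqrt(10): a pole of order 3; residue (379/5000)*sqrt(10).
At 2 + (1/2)*sqrt(10): a pole of order 3; residue -(379/5000)*sqrt(10).


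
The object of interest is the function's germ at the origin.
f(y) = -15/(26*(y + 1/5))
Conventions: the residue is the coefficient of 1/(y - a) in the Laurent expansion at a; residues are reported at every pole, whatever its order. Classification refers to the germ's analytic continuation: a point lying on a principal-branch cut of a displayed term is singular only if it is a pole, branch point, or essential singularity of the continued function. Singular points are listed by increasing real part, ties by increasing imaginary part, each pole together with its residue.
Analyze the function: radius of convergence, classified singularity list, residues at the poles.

Radius of convergence at 0: 1/5.
At -1/5: a pole of order 1; residue -15/26.

Denominator factor (y + 1/5): pole of order 1 at -1/5, modulus 1/5.
The radius of convergence is the smallest modulus among the singular points: 1/5.
At the order-1 pole -1/5 set g(y) = (y - (-1/5))*f(y) = -15/26.
Simple pole: residue = g(a) at a = -1/5, which is -15/26.


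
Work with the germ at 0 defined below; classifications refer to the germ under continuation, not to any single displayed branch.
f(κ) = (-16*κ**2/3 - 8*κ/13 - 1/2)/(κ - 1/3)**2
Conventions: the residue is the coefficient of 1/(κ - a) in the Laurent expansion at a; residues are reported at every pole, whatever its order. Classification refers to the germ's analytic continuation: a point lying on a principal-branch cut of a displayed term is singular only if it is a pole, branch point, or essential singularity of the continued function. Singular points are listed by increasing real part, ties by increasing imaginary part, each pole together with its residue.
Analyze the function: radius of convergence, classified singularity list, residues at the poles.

Radius of convergence at 0: 1/3.
At 1/3: a pole of order 2; residue -488/117.

Denominator factor (κ - 1/3)^2: pole of order 2 at 1/3, modulus 1/3.
The radius of convergence is the smallest modulus among the singular points: 1/3.
At the order-2 pole 1/3 set g(κ) = (κ - (1/3))^2*f(κ) = -16*κ**2/3 - 8*κ/13 - 1/2.
Order-2 pole: residue = g'(a); g'(1/3) = -488/117, so the residue is -488/117.


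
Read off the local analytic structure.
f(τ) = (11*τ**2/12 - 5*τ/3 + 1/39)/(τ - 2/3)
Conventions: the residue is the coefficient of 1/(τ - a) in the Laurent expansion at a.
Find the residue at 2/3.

At the order-1 pole 2/3 set g(τ) = (τ - (2/3))*f(τ) = 11*τ**2/12 - 5*τ/3 + 1/39.
Simple pole: residue = g(a) at a = 2/3, which is -238/351.

The residue is -238/351.


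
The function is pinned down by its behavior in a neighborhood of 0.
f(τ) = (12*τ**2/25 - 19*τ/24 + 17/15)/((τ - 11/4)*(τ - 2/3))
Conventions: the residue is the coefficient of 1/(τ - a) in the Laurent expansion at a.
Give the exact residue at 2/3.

At the order-1 pole 2/3 set g(τ) = (τ - (2/3))*f(τ) = (12*τ**2/25 - 19*τ/24 + 17/15)/(τ - 11/4).
Simple pole: residue = g(a) at a = 2/3, which is -737/1875.

The residue is -737/1875.


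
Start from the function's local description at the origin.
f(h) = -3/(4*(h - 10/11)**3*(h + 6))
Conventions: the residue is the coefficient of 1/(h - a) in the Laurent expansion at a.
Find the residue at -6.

The residue is 3993/1755904.

At the order-1 pole -6 set g(h) = (h - (-6))*f(h) = -3/(4*(h - 10/11)**3).
Simple pole: residue = g(a) at a = -6, which is 3993/1755904.
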